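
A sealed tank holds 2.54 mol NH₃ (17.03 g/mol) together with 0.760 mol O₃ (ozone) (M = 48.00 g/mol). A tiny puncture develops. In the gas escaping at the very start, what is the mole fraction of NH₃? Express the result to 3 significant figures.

0.849

Effusion rate of each component ∝ n_i/√M_i (partial pressure × 1/√M).
Mole fraction of NH₃ in the effusate = (n_NH₃/√M_NH₃) / (n_NH₃/√M_NH₃ + n_O₃/√M_O₃)
= (2.54/√17.03) / (2.54/√17.03 + 0.760/√48.00) = 0.6155/(0.6155 + 0.1097) = 0.849.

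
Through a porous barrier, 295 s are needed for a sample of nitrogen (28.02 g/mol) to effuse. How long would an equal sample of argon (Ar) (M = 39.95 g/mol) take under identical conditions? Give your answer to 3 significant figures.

352 s

Since effusion rate ∝ 1/√M, t_Ar/t_N₂ = √(M_Ar/M_N₂) = √(39.95/28.02) = √1.426 = 1.194.
So the time for Ar is 295 × 1.194 = 352 s.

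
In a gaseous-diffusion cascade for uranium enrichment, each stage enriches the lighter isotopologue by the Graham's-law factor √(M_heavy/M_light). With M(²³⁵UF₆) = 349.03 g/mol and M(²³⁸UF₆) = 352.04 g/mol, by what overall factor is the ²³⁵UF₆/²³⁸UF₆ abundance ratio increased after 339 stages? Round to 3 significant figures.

Each stage multiplies the ratio by α = √(352.04/349.03), so after 339 stages the overall factor is α^339 = (352.04/349.03)^(339/2).
= 1.00862^(339/2) = 4.29.

4.29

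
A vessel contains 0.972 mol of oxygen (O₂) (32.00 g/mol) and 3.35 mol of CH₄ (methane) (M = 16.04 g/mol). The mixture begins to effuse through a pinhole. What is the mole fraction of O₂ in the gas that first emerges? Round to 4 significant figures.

0.1704

Effusion rate of each component ∝ n_i/√M_i (partial pressure × 1/√M).
Mole fraction of O₂ in the effusate = (n_O₂/√M_O₂) / (n_O₂/√M_O₂ + n_CH₄/√M_CH₄)
= (0.972/√32.00) / (0.972/√32.00 + 3.35/√16.04) = 0.1718/(0.1718 + 0.8365) = 0.1704.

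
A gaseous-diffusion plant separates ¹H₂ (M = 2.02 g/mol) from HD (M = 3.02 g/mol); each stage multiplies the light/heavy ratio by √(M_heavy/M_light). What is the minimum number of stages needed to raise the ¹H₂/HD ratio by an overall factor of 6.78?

10

Per stage α = (3.02/2.02)^(1/2) = 1.49505^0.5, giving ln α = 0.2011.
Need α^N ≥ 6.78 ⇒ N ≥ ln(6.78) / ln α = 1.914 / 0.2011 = 9.52.
Rounding up, N = 10 stages.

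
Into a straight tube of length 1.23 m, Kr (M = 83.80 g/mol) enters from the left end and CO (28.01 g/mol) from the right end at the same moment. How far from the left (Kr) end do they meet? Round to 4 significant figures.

0.4506 m

Distances travelled in equal time are proportional to diffusion rates, so d_Kr/d_CO = √(M_CO/M_Kr) = √(28.01/83.80) = 0.5781.
With d_Kr + d_CO = 1.23 m, d_CO = 1.23/(1 + 0.5781) = 0.7794 m.
d_Kr = 1.23 − 0.7794 = 0.4506 m.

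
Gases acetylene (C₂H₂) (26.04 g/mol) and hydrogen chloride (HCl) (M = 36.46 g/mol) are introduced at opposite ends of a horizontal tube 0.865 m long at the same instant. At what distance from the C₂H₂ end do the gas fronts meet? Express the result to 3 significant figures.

0.469 m

The fronts meet when d_C₂H₂ + d_HCl = L with d_C₂H₂/d_HCl = √(M_HCl/M_C₂H₂) (Graham's law). Here √(M_HCl/M_C₂H₂) = √(36.46/26.04) = 1.183.
With d_C₂H₂ + d_HCl = 0.865 m, d_HCl = 0.865/(1 + 1.183) = 0.3962 m.
d_C₂H₂ = 0.865 − 0.3962 = 0.469 m.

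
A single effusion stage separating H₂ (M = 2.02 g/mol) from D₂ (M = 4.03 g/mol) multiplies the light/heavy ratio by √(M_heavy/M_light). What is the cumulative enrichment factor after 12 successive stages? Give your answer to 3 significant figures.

After 12 stages the ratio has grown by (√(4.03/2.02))^12 = (4.03/2.02)^(12/2).
= 1.99505^6 = 63.1.

63.1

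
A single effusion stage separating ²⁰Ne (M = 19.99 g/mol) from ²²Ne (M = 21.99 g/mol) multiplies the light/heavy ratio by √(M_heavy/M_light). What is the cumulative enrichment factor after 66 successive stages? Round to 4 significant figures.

23.26

Overall factor = α^66 with α = √(21.99/19.99), i.e. (21.99/19.99)^(66/2).
= 1.10005^33 = 23.26.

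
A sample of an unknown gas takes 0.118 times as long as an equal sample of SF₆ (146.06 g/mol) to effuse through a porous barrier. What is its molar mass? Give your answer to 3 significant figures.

Using Graham's law: t_X/t_SF₆ = √(M_X/M_SF₆).
0.118 = √(M_X/146.06)
M_X = 146.06 × 0.118² = 146.06 × 0.01392 = 2.03 g/mol

2.03 g/mol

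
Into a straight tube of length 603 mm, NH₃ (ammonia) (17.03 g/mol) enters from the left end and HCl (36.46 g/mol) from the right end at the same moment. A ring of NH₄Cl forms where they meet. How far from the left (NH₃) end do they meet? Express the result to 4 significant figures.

Distances travelled in equal time are proportional to diffusion rates, so d_NH₃/d_HCl = √(M_HCl/M_NH₃) = √(36.46/17.03) = 1.463.
With d_NH₃ + d_HCl = 603 mm, d_HCl = 603/(1 + 1.463) = 244.8 mm.
d_NH₃ = 603 − 244.8 = 358.2 mm.

358.2 mm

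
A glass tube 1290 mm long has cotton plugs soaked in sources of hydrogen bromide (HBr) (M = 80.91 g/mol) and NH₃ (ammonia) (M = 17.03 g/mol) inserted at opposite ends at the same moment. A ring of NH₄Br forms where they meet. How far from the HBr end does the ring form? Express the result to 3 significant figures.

406 mm

The fronts meet when d_HBr + d_NH₃ = L with d_HBr/d_NH₃ = √(M_NH₃/M_HBr) (Graham's law). Here √(M_NH₃/M_HBr) = √(17.03/80.91) = 0.4588.
With d_HBr + d_NH₃ = 1290 mm, d_NH₃ = 1290/(1 + 0.4588) = 884.3 mm.
d_HBr = 1290 − 884.3 = 406 mm.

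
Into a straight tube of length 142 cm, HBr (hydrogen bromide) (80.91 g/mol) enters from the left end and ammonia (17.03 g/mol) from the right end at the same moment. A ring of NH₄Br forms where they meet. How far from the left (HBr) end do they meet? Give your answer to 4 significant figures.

The fronts meet when d_HBr + d_NH₃ = L with d_HBr/d_NH₃ = √(M_NH₃/M_HBr) (Graham's law). Here √(M_NH₃/M_HBr) = √(17.03/80.91) = 0.4588.
With d_HBr + d_NH₃ = 142 cm, d_NH₃ = 142/(1 + 0.4588) = 97.34 cm.
d_HBr = 142 − 97.34 = 44.66 cm.

44.66 cm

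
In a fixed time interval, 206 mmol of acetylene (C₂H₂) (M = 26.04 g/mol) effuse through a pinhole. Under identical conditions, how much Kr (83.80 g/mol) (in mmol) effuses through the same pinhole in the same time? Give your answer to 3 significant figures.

By Graham's law, rate_Kr/rate_C₂H₂ = √(M_C₂H₂/M_Kr) = √(26.04/83.80) = √0.3107 = 0.5574.
So the amount for Kr is 206 × 0.5574 = 115 mmol.

115 mmol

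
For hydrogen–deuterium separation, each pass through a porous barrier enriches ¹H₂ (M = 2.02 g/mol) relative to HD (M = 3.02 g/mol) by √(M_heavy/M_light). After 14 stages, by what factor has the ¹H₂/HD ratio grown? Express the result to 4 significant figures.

The single-stage factor is √(M_heavy/M_light), so 14 stages give [√(3.02/2.02)]^14 = (3.02/2.02)^(14/2).
= 1.49505^7 = 16.70.

16.70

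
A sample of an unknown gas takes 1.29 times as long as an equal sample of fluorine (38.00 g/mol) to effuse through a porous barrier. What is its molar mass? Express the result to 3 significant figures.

From Graham's law, t_X/t_F₂ = √(M_X/M_F₂).
1.29 = √(M_X/38.00)
M_X = 38.00 × 1.29² = 38.00 × 1.664 = 63.2 g/mol

63.2 g/mol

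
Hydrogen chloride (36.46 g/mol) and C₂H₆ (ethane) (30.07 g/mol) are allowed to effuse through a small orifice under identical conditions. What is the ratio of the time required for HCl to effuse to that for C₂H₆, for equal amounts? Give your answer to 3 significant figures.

Since effusion rate ∝ 1/√M, t_HCl/t_C₂H₆ = √(M_HCl/M_C₂H₆) = √(36.46/30.07) = √1.213 = 1.10.

1.10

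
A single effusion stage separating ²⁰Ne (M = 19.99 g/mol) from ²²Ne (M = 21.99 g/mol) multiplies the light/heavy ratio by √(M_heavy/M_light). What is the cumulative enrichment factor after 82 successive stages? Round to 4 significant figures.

49.88

Overall factor = α^82 with α = √(21.99/19.99), i.e. (21.99/19.99)^(82/2).
= 1.10005^41 = 49.88.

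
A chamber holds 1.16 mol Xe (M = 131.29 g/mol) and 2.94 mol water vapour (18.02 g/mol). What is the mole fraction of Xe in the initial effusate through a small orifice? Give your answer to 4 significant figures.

The effusion rate of species i is ∝ p_i/√M_i ∝ n_i/√M_i.
Mole fraction of Xe in the effusate = (n_Xe/√M_Xe) / (n_Xe/√M_Xe + n_H₂O/√M_H₂O)
= (1.16/√131.29) / (1.16/√131.29 + 2.94/√18.02) = 0.1012/(0.1012 + 0.6926) = 0.1275.

0.1275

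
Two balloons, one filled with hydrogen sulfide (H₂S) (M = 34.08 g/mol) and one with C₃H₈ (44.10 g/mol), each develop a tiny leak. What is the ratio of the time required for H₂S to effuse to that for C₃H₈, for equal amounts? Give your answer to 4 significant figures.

0.8791

Since effusion rate ∝ 1/√M, t_H₂S/t_C₃H₈ = √(M_H₂S/M_C₃H₈) = √(34.08/44.10) = √0.7728 = 0.8791.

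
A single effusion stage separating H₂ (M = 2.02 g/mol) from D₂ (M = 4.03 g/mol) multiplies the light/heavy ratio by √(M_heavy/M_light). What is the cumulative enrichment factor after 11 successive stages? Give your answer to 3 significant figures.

Overall factor = α^11 with α = √(4.03/2.02), i.e. (4.03/2.02)^(11/2).
= 1.99505^(11/2) = 44.6.

44.6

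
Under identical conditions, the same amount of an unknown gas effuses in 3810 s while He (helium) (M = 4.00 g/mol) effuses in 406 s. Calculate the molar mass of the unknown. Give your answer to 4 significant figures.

352.3 g/mol

Since effusion rate ∝ 1/√M, t_X/t_He = √(M_X/M_He).
3810/406 = 9.384 = √(M_X/4.00)
M_X = 4.00 × 9.384² = 4.00 × 88.06 = 352.3 g/mol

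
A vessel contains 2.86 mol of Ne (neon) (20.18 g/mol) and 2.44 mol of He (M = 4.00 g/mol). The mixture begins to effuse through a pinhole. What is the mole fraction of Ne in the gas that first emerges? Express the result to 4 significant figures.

0.3429

Rate_i ∝ x_i/√M_i (Graham's law weighted by mole fraction), so the effusate composition follows n_i/√M_i.
So x_Ne in the escaping gas = (n_Ne/√M_Ne) / Σ(n_i/√M_i)
= (2.86/√20.18) / (2.86/√20.18 + 2.44/√4.00) = 0.6367/(0.6367 + 1.220) = 0.3429.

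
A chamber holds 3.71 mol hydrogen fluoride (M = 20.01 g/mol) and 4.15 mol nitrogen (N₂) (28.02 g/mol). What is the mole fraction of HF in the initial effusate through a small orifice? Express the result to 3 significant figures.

The effusion rate of species i is ∝ p_i/√M_i ∝ n_i/√M_i.
x_HF(eff) = (n_HF/√M_HF) / (n_HF/√M_HF + n_N₂/√M_N₂)
= (3.71/√20.01) / (3.71/√20.01 + 4.15/√28.02) = 0.8294/(0.8294 + 0.7840) = 0.514.

0.514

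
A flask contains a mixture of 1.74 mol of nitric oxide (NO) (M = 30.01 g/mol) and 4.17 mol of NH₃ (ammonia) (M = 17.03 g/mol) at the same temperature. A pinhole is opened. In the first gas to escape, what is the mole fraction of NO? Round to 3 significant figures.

0.239

The effusion rate of species i is ∝ p_i/√M_i ∝ n_i/√M_i.
Mole fraction of NO in the effusate = (n_NO/√M_NO) / (n_NO/√M_NO + n_NH₃/√M_NH₃)
= (1.74/√30.01) / (1.74/√30.01 + 4.17/√17.03) = 0.3176/(0.3176 + 1.010) = 0.239.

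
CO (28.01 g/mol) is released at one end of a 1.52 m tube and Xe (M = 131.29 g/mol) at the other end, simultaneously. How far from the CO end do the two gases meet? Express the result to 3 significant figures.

Graham's law gives d_CO/d_Xe = rate_CO/rate_Xe = √(M_Xe/M_CO) = √(131.29/28.01) = 2.165.
With d_CO + d_Xe = 1.52 m, d_Xe = 1.52/(1 + 2.165) = 0.4803 m.
d_CO = 1.52 − 0.4803 = 1.04 m.

1.04 m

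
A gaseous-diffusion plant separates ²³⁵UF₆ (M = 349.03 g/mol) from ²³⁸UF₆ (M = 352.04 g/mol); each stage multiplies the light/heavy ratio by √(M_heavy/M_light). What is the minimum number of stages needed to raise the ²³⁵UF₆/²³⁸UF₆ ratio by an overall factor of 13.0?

Per stage α = (352.04/349.03)^(1/2) = 1.00862^0.5, giving ln α = 0.004293.
Need α^N ≥ 13.0 ⇒ N ≥ ln(13.0) / ln α = 2.565 / 0.004293 = 597.41.
So at least 598 stages are needed.

598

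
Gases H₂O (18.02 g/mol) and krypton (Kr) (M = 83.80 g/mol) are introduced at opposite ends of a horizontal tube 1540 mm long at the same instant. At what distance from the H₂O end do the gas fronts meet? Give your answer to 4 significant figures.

The fronts meet when d_H₂O + d_Kr = L with d_H₂O/d_Kr = √(M_Kr/M_H₂O) (Graham's law). Here √(M_Kr/M_H₂O) = √(83.80/18.02) = 2.156.
With d_H₂O + d_Kr = 1540 mm, d_Kr = 1540/(1 + 2.156) = 487.9 mm.
d_H₂O = 1540 − 487.9 = 1052 mm.

1052 mm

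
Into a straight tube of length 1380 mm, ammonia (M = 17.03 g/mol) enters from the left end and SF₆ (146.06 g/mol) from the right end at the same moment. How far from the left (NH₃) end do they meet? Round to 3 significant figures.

1030 mm

The fronts meet when d_NH₃ + d_SF₆ = L with d_NH₃/d_SF₆ = √(M_SF₆/M_NH₃) (Graham's law). Here √(M_SF₆/M_NH₃) = √(146.06/17.03) = 2.929.
With d_NH₃ + d_SF₆ = 1380 mm, d_SF₆ = 1380/(1 + 2.929) = 351.3 mm.
d_NH₃ = 1380 − 351.3 = 1030 mm.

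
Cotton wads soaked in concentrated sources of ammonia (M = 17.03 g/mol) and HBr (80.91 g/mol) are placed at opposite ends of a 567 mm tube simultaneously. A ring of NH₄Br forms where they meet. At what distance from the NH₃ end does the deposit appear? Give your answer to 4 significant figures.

The fronts meet when d_NH₃ + d_HBr = L with d_NH₃/d_HBr = √(M_HBr/M_NH₃) (Graham's law). Here √(M_HBr/M_NH₃) = √(80.91/17.03) = 2.180.
With d_NH₃ + d_HBr = 567 mm, d_HBr = 567/(1 + 2.180) = 178.3 mm.
d_NH₃ = 567 − 178.3 = 388.7 mm.

388.7 mm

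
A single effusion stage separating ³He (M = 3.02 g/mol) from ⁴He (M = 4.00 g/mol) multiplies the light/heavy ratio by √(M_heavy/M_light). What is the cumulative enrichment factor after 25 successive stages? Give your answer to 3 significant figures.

33.5

Each stage multiplies the ratio by α = √(4.00/3.02), so after 25 stages the overall factor is α^25 = (4.00/3.02)^(25/2).
= 1.32450^(25/2) = 33.5.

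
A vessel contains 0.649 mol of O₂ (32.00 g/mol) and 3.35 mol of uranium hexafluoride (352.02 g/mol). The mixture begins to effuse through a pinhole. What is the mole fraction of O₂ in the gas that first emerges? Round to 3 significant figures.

The effusion rate of species i is ∝ p_i/√M_i ∝ n_i/√M_i.
So x_O₂ in the escaping gas = (n_O₂/√M_O₂) / Σ(n_i/√M_i)
= (0.649/√32.00) / (0.649/√32.00 + 3.35/√352.02) = 0.1147/(0.1147 + 0.1786) = 0.391.

0.391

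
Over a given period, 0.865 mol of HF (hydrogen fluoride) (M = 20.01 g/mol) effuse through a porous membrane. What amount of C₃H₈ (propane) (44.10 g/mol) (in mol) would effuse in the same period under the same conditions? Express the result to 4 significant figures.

Since effusion rate ∝ 1/√M, rate_C₃H₈/rate_HF = √(M_HF/M_C₃H₈) = √(20.01/44.10) = √0.4537 = 0.6736.
So the amount for C₃H₈ is 0.865 × 0.6736 = 0.5827 mol.

0.5827 mol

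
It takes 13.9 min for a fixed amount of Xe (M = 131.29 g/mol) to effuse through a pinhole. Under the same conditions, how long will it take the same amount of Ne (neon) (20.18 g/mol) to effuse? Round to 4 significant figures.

Graham's law gives t_Ne/t_Xe = √(M_Ne/M_Xe) = √(20.18/131.29) = √0.1537 = 0.3921.
So the time for Ne is 13.9 × 0.3921 = 5.450 min.

5.450 min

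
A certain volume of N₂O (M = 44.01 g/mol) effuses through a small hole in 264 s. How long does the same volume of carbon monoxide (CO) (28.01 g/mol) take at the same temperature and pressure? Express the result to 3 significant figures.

211 s

By Graham's law, t_CO/t_N₂O = √(M_CO/M_N₂O) = √(28.01/44.01) = √0.6364 = 0.7978.
So the time for CO is 264 × 0.7978 = 211 s.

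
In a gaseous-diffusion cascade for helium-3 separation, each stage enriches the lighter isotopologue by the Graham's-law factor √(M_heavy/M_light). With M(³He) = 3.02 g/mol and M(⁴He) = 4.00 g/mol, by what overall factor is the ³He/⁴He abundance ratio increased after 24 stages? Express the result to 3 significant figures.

The single-stage factor is √(M_heavy/M_light), so 24 stages give [√(4.00/3.02)]^24 = (4.00/3.02)^(24/2).
= 1.32450^12 = 29.1.

29.1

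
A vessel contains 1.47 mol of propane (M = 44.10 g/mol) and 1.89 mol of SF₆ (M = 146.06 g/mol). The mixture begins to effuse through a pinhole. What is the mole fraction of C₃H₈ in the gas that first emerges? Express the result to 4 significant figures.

0.5860

Each component's effusion rate ∝ (its partial pressure)·(1/√M) ∝ n_i/√M_i.
x_C₃H₈(eff) = (n_C₃H₈/√M_C₃H₈) / (n_C₃H₈/√M_C₃H₈ + n_SF₆/√M_SF₆)
= (1.47/√44.10) / (1.47/√44.10 + 1.89/√146.06) = 0.2214/(0.2214 + 0.1564) = 0.5860.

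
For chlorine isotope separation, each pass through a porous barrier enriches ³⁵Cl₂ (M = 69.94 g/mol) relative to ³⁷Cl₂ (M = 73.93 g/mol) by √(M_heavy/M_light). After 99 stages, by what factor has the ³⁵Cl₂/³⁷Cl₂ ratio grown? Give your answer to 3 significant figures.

After 99 stages the ratio has grown by (√(73.93/69.94))^99 = (73.93/69.94)^(99/2).
= 1.05705^(99/2) = 15.6.

15.6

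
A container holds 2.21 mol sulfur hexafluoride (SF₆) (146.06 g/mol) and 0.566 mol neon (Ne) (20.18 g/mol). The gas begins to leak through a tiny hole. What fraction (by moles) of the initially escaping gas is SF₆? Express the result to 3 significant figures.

Rate_i ∝ x_i/√M_i (Graham's law weighted by mole fraction), so the effusate composition follows n_i/√M_i.
Mole fraction of SF₆ in the effusate = (n_SF₆/√M_SF₆) / (n_SF₆/√M_SF₆ + n_Ne/√M_Ne)
= (2.21/√146.06) / (2.21/√146.06 + 0.566/√20.18) = 0.1829/(0.1829 + 0.1260) = 0.592.

0.592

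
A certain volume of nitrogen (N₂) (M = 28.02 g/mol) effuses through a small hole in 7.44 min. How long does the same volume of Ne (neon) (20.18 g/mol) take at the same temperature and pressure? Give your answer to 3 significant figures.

Since effusion rate ∝ 1/√M, t_Ne/t_N₂ = √(M_Ne/M_N₂) = √(20.18/28.02) = √0.7202 = 0.8486.
So the time for Ne is 7.44 × 0.8486 = 6.31 min.

6.31 min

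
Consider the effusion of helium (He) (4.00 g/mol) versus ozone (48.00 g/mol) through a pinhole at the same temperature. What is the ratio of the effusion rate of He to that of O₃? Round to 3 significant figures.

3.46

By Graham's law, rate_He/rate_O₃ = √(M_O₃/M_He) = √(48.00/4.00) = √12.00 = 3.46.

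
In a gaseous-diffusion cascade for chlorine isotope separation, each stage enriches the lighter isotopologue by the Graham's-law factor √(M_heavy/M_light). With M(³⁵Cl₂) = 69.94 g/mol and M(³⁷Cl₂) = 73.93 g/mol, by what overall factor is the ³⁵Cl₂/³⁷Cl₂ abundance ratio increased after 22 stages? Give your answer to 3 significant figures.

1.84

The single-stage factor is √(M_heavy/M_light), so 22 stages give [√(73.93/69.94)]^22 = (73.93/69.94)^(22/2).
= 1.05705^11 = 1.84.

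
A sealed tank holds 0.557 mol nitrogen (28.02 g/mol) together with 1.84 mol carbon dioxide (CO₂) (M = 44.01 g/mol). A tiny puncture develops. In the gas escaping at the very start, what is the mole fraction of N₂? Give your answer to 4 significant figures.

Effusion rate of each component ∝ n_i/√M_i (partial pressure × 1/√M).
Mole fraction of N₂ in the effusate = (n_N₂/√M_N₂) / (n_N₂/√M_N₂ + n_CO₂/√M_CO₂)
= (0.557/√28.02) / (0.557/√28.02 + 1.84/√44.01) = 0.1052/(0.1052 + 0.2774) = 0.2750.

0.2750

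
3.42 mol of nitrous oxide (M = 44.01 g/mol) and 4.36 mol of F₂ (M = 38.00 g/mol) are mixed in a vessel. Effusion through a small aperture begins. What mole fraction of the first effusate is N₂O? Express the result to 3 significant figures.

0.422

Effusion rate of each component ∝ n_i/√M_i (partial pressure × 1/√M).
So x_N₂O in the escaping gas = (n_N₂O/√M_N₂O) / Σ(n_i/√M_i)
= (3.42/√44.01) / (3.42/√44.01 + 4.36/√38.00) = 0.5155/(0.5155 + 0.7073) = 0.422.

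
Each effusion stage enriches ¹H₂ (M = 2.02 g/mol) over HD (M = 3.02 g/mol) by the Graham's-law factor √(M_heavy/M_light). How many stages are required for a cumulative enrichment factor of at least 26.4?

Single-stage factor α = √(3.02/2.02), so ln α = ½ ln(1.49505) = 0.2011.
Need α^N ≥ 26.4 ⇒ N ≥ ln(26.4) / ln α = 3.273 / 0.2011 = 16.28.
So at least 17 stages are needed.

17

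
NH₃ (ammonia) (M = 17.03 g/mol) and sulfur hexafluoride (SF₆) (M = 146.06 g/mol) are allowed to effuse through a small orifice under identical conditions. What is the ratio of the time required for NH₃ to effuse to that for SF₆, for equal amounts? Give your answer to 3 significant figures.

Since effusion rate ∝ 1/√M, t_NH₃/t_SF₆ = √(M_NH₃/M_SF₆) = √(17.03/146.06) = √0.1166 = 0.341.

0.341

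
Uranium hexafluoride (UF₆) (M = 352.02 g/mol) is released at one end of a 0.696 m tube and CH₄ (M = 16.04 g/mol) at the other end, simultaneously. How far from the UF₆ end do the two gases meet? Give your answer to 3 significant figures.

Graham's law gives d_UF₆/d_CH₄ = rate_UF₆/rate_CH₄ = √(M_CH₄/M_UF₆) = √(16.04/352.02) = 0.2135.
With d_UF₆ + d_CH₄ = 0.696 m, d_CH₄ = 0.696/(1 + 0.2135) = 0.5736 m.
d_UF₆ = 0.696 − 0.5736 = 0.122 m.

0.122 m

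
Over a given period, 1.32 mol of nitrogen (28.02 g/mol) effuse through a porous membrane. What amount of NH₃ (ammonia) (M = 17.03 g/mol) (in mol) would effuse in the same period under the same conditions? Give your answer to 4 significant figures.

1.693 mol

Graham's law gives rate_NH₃/rate_N₂ = √(M_N₂/M_NH₃) = √(28.02/17.03) = √1.645 = 1.283.
So the amount for NH₃ is 1.32 × 1.283 = 1.693 mol.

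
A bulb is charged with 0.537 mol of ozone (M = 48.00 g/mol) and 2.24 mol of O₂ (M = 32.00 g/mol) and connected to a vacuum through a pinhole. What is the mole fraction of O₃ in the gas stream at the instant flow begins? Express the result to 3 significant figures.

0.164

Each component's effusion rate ∝ (its partial pressure)·(1/√M) ∝ n_i/√M_i.
Mole fraction of O₃ in the effusate = (n_O₃/√M_O₃) / (n_O₃/√M_O₃ + n_O₂/√M_O₂)
= (0.537/√48.00) / (0.537/√48.00 + 2.24/√32.00) = 0.07751/(0.07751 + 0.3960) = 0.164.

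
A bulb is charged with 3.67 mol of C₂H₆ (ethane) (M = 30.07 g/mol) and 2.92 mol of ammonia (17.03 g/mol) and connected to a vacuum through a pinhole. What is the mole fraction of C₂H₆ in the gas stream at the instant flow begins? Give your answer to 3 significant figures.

Effusion rate of each component ∝ n_i/√M_i (partial pressure × 1/√M).
x_C₂H₆(eff) = (n_C₂H₆/√M_C₂H₆) / (n_C₂H₆/√M_C₂H₆ + n_NH₃/√M_NH₃)
= (3.67/√30.07) / (3.67/√30.07 + 2.92/√17.03) = 0.6693/(0.6693 + 0.7076) = 0.486.

0.486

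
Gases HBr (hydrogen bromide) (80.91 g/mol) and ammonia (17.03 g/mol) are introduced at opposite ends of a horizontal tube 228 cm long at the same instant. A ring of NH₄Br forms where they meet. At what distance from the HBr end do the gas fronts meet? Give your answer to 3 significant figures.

In equal time, each gas travels a distance ∝ its rate ∝ 1/√M, so d_HBr/d_NH₃ = √(M_NH₃/M_HBr) = √(17.03/80.91) = 0.4588.
With d_HBr + d_NH₃ = 228 cm, d_NH₃ = 228/(1 + 0.4588) = 156.3 cm.
d_HBr = 228 − 156.3 = 71.7 cm.

71.7 cm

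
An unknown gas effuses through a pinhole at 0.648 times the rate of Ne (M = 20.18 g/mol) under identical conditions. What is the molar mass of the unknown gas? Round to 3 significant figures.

Since effusion rate ∝ 1/√M, rate_X/rate_Ne = √(M_Ne/M_X).
0.648 = √(20.18/M_X)
M_X = 20.18 / 0.648² = 20.18 / 0.4199 = 48.1 g/mol

48.1 g/mol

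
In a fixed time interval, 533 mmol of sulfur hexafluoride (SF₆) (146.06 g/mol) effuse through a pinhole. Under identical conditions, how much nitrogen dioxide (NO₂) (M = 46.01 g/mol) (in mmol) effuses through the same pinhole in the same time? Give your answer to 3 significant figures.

950 mmol

Graham's law gives rate_NO₂/rate_SF₆ = √(M_SF₆/M_NO₂) = √(146.06/46.01) = √3.175 = 1.782.
So the amount for NO₂ is 533 × 1.782 = 950 mmol.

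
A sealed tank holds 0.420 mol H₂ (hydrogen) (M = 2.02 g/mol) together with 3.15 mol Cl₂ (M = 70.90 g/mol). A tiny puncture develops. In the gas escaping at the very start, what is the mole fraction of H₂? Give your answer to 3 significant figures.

0.441

The effusion rate of species i is ∝ p_i/√M_i ∝ n_i/√M_i.
x_H₂(eff) = (n_H₂/√M_H₂) / (n_H₂/√M_H₂ + n_Cl₂/√M_Cl₂)
= (0.420/√2.02) / (0.420/√2.02 + 3.15/√70.90) = 0.2955/(0.2955 + 0.3741) = 0.441.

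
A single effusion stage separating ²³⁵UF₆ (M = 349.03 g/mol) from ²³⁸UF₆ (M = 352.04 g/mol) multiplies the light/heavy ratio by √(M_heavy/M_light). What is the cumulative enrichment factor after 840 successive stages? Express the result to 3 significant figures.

After 840 stages the ratio has grown by (√(352.04/349.03))^840 = (352.04/349.03)^(840/2).
= 1.00862^420 = 36.8.

36.8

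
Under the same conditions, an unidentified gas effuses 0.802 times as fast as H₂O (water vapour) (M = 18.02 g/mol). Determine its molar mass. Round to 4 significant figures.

From Graham's law, rate_X/rate_H₂O = √(M_H₂O/M_X).
0.802 = √(18.02/M_X)
M_X = 18.02 / 0.802² = 18.02 / 0.6432 = 28.02 g/mol

28.02 g/mol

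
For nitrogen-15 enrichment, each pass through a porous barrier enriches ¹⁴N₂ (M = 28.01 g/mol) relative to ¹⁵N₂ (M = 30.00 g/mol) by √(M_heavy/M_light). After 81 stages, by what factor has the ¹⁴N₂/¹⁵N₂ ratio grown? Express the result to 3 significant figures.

16.1

The single-stage factor is √(M_heavy/M_light), so 81 stages give [√(30.00/28.01)]^81 = (30.00/28.01)^(81/2).
= 1.07105^(81/2) = 16.1.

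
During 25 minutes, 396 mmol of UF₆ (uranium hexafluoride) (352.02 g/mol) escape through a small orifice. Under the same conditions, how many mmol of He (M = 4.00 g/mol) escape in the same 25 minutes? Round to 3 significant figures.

From Graham's law, rate_He/rate_UF₆ = √(M_UF₆/M_He) = √(352.02/4.00) = √88.00 = 9.381.
So the amount for He is 396 × 9.381 = 3710 mmol.

3710 mmol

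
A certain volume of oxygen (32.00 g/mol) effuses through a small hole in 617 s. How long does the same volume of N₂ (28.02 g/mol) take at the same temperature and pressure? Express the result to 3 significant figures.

577 s

By Graham's law, t_N₂/t_O₂ = √(M_N₂/M_O₂) = √(28.02/32.00) = √0.8756 = 0.9357.
So the time for N₂ is 617 × 0.9357 = 577 s.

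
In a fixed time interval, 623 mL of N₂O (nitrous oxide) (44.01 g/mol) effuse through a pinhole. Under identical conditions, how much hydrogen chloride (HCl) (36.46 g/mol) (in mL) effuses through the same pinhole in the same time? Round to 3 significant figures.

Using Graham's law: rate_HCl/rate_N₂O = √(M_N₂O/M_HCl) = √(44.01/36.46) = √1.207 = 1.099.
So the volume for HCl is 623 × 1.099 = 684 mL.

684 mL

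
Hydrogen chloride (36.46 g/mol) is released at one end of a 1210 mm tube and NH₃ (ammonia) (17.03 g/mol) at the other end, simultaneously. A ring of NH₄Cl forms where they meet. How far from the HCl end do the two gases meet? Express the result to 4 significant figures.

Distances travelled in equal time are proportional to diffusion rates, so d_HCl/d_NH₃ = √(M_NH₃/M_HCl) = √(17.03/36.46) = 0.6834.
With d_HCl + d_NH₃ = 1210 mm, d_NH₃ = 1210/(1 + 0.6834) = 718.8 mm.
d_HCl = 1210 − 718.8 = 491.2 mm.

491.2 mm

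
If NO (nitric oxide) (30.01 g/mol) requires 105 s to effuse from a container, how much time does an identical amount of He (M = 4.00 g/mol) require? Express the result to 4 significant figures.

38.33 s

By Graham's law, t_He/t_NO = √(M_He/M_NO) = √(4.00/30.01) = √0.1333 = 0.3651.
So the time for He is 105 × 0.3651 = 38.33 s.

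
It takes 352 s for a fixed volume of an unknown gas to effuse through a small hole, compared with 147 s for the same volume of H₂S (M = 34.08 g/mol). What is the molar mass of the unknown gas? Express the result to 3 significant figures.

195 g/mol

By Graham's law, t_X/t_H₂S = √(M_X/M_H₂S).
352/147 = 2.395 = √(M_X/34.08)
M_X = 34.08 × 2.395² = 34.08 × 5.734 = 195 g/mol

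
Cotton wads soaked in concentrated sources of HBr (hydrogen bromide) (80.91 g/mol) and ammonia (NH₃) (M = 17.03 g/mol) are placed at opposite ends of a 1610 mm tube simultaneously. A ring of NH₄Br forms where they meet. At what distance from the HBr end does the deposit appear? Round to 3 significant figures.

506 mm

Graham's law gives d_HBr/d_NH₃ = rate_HBr/rate_NH₃ = √(M_NH₃/M_HBr) = √(17.03/80.91) = 0.4588.
With d_HBr + d_NH₃ = 1610 mm, d_NH₃ = 1610/(1 + 0.4588) = 1104 mm.
d_HBr = 1610 − 1104 = 506 mm.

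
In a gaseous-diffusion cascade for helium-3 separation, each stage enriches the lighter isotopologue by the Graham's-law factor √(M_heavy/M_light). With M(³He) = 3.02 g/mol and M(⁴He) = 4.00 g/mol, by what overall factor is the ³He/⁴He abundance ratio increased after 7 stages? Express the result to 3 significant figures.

Overall factor = α^7 with α = √(4.00/3.02), i.e. (4.00/3.02)^(7/2).
= 1.32450^(7/2) = 2.67.

2.67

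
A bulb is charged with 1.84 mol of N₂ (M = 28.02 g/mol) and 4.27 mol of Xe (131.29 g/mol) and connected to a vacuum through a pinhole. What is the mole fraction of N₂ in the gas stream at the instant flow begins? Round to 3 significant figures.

Rate_i ∝ x_i/√M_i (Graham's law weighted by mole fraction), so the effusate composition follows n_i/√M_i.
x_N₂(eff) = (n_N₂/√M_N₂) / (n_N₂/√M_N₂ + n_Xe/√M_Xe)
= (1.84/√28.02) / (1.84/√28.02 + 4.27/√131.29) = 0.3476/(0.3476 + 0.3727) = 0.483.

0.483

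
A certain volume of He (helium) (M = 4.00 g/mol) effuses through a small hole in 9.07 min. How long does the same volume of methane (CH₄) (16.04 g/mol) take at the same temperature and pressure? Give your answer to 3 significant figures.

18.2 min

By Graham's law, t_CH₄/t_He = √(M_CH₄/M_He) = √(16.04/4.00) = √4.010 = 2.002.
So the time for CH₄ is 9.07 × 2.002 = 18.2 min.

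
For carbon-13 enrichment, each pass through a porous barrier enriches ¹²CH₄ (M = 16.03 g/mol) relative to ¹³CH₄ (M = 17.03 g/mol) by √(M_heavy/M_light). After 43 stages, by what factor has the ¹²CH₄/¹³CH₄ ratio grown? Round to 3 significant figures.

3.67

The single-stage factor is √(M_heavy/M_light), so 43 stages give [√(17.03/16.03)]^43 = (17.03/16.03)^(43/2).
= 1.06238^(43/2) = 3.67.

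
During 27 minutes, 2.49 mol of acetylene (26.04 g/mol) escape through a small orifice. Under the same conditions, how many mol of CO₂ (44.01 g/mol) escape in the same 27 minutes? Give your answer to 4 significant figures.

1.915 mol

Since effusion rate ∝ 1/√M, rate_CO₂/rate_C₂H₂ = √(M_C₂H₂/M_CO₂) = √(26.04/44.01) = √0.5917 = 0.7692.
So the amount for CO₂ is 2.49 × 0.7692 = 1.915 mol.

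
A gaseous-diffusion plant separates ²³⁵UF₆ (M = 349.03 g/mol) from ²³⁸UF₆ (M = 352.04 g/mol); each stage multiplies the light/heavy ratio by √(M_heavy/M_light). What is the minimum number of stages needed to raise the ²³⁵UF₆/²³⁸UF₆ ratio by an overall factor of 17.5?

Per stage α = (352.04/349.03)^(1/2) = 1.00862^0.5, giving ln α = 0.004293.
Need α^N ≥ 17.5 ⇒ N ≥ ln(17.5) / ln α = 2.862 / 0.004293 = 666.64.
Rounding up, N = 667 stages.

667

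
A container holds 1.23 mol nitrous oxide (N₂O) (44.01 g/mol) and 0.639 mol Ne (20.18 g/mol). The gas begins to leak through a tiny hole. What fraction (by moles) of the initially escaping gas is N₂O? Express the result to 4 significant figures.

0.5659

Rate_i ∝ x_i/√M_i (Graham's law weighted by mole fraction), so the effusate composition follows n_i/√M_i.
x_N₂O(eff) = (n_N₂O/√M_N₂O) / (n_N₂O/√M_N₂O + n_Ne/√M_Ne)
= (1.23/√44.01) / (1.23/√44.01 + 0.639/√20.18) = 0.1854/(0.1854 + 0.1422) = 0.5659.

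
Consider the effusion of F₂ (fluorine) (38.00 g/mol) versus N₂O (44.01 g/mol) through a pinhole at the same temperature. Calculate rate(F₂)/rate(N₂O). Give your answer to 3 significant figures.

Since effusion rate ∝ 1/√M, rate_F₂/rate_N₂O = √(M_N₂O/M_F₂) = √(44.01/38.00) = √1.158 = 1.08.

1.08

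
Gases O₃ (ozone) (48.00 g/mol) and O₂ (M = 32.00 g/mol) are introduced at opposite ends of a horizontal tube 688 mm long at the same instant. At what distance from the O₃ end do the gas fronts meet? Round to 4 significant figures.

309.2 mm

Distances travelled in equal time are proportional to diffusion rates, so d_O₃/d_O₂ = √(M_O₂/M_O₃) = √(32.00/48.00) = 0.8165.
With d_O₃ + d_O₂ = 688 mm, d_O₂ = 688/(1 + 0.8165) = 378.8 mm.
d_O₃ = 688 − 378.8 = 309.2 mm.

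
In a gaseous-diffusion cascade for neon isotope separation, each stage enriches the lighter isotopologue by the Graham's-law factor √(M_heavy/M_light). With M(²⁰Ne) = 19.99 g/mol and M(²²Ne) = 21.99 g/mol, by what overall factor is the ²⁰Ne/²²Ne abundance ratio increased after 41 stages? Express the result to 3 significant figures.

7.06

The single-stage factor is √(M_heavy/M_light), so 41 stages give [√(21.99/19.99)]^41 = (21.99/19.99)^(41/2).
= 1.10005^(41/2) = 7.06.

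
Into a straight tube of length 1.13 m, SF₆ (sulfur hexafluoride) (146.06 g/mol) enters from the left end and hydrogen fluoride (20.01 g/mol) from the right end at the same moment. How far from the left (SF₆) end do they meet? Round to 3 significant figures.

0.305 m

In equal time, each gas travels a distance ∝ its rate ∝ 1/√M, so d_SF₆/d_HF = √(M_HF/M_SF₆) = √(20.01/146.06) = 0.3701.
With d_SF₆ + d_HF = 1.13 m, d_HF = 1.13/(1 + 0.3701) = 0.8247 m.
d_SF₆ = 1.13 − 0.8247 = 0.305 m.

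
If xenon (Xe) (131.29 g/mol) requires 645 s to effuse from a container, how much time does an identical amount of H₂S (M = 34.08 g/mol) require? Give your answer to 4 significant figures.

328.6 s

Graham's law gives t_H₂S/t_Xe = √(M_H₂S/M_Xe) = √(34.08/131.29) = √0.2596 = 0.5095.
So the time for H₂S is 645 × 0.5095 = 328.6 s.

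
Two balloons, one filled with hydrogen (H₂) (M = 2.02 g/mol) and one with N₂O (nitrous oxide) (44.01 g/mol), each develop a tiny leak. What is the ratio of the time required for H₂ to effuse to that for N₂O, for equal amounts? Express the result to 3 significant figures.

0.214

Since effusion rate ∝ 1/√M, t_H₂/t_N₂O = √(M_H₂/M_N₂O) = √(2.02/44.01) = √0.04590 = 0.214.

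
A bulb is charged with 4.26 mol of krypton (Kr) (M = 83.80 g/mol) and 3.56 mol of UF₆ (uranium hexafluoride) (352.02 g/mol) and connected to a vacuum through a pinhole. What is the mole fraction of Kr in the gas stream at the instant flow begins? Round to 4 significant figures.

Each component's effusion rate ∝ (its partial pressure)·(1/√M) ∝ n_i/√M_i.
So x_Kr in the escaping gas = (n_Kr/√M_Kr) / Σ(n_i/√M_i)
= (4.26/√83.80) / (4.26/√83.80 + 3.56/√352.02) = 0.4654/(0.4654 + 0.1897) = 0.7104.

0.7104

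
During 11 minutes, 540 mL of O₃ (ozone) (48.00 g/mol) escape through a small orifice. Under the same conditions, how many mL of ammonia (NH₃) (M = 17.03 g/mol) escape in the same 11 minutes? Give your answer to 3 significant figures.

From Graham's law, rate_NH₃/rate_O₃ = √(M_O₃/M_NH₃) = √(48.00/17.03) = √2.819 = 1.679.
So the volume for NH₃ is 540 × 1.679 = 907 mL.

907 mL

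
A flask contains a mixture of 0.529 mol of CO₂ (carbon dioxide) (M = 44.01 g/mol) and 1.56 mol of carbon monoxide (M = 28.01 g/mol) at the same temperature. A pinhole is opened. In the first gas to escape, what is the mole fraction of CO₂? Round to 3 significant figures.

0.213

Effusion rate of each component ∝ n_i/√M_i (partial pressure × 1/√M).
So x_CO₂ in the escaping gas = (n_CO₂/√M_CO₂) / Σ(n_i/√M_i)
= (0.529/√44.01) / (0.529/√44.01 + 1.56/√28.01) = 0.07974/(0.07974 + 0.2948) = 0.213.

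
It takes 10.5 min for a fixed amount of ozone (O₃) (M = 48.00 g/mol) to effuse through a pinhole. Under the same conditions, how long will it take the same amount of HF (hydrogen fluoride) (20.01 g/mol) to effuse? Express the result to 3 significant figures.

6.78 min

Since effusion rate ∝ 1/√M, t_HF/t_O₃ = √(M_HF/M_O₃) = √(20.01/48.00) = √0.4169 = 0.6457.
So the time for HF is 10.5 × 0.6457 = 6.78 min.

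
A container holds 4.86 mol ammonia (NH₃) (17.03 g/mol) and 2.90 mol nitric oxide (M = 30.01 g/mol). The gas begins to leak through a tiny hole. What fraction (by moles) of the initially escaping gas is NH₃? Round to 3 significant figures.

0.690

Rate_i ∝ x_i/√M_i (Graham's law weighted by mole fraction), so the effusate composition follows n_i/√M_i.
Mole fraction of NH₃ in the effusate = (n_NH₃/√M_NH₃) / (n_NH₃/√M_NH₃ + n_NO/√M_NO)
= (4.86/√17.03) / (4.86/√17.03 + 2.90/√30.01) = 1.178/(1.178 + 0.5294) = 0.690.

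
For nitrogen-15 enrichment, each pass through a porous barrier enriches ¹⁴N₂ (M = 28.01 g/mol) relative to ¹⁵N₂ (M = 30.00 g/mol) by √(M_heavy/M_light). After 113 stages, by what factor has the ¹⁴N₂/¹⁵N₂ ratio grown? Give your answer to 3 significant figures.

Each stage multiplies the ratio by α = √(30.00/28.01), so after 113 stages the overall factor is α^113 = (30.00/28.01)^(113/2).
= 1.07105^(113/2) = 48.3.

48.3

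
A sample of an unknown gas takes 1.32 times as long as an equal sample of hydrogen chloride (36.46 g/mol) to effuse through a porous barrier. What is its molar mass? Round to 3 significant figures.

Using Graham's law: t_X/t_HCl = √(M_X/M_HCl).
1.32 = √(M_X/36.46)
M_X = 36.46 × 1.32² = 36.46 × 1.742 = 63.5 g/mol

63.5 g/mol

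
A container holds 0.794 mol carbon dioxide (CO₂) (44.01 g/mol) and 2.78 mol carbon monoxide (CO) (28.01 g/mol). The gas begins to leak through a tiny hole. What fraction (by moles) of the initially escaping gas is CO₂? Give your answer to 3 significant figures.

The effusion rate of species i is ∝ p_i/√M_i ∝ n_i/√M_i.
x_CO₂(eff) = (n_CO₂/√M_CO₂) / (n_CO₂/√M_CO₂ + n_CO/√M_CO)
= (0.794/√44.01) / (0.794/√44.01 + 2.78/√28.01) = 0.1197/(0.1197 + 0.5253) = 0.186.

0.186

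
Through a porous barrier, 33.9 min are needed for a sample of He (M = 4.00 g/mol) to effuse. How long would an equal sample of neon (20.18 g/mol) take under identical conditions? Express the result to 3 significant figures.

From Graham's law, t_Ne/t_He = √(M_Ne/M_He) = √(20.18/4.00) = √5.045 = 2.246.
So the time for Ne is 33.9 × 2.246 = 76.1 min.

76.1 min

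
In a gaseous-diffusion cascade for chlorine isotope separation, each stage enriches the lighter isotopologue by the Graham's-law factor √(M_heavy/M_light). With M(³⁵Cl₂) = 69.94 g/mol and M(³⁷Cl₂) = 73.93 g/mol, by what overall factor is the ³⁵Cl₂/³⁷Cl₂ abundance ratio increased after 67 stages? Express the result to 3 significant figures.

Overall factor = α^67 with α = √(73.93/69.94), i.e. (73.93/69.94)^(67/2).
= 1.05705^(67/2) = 6.41.

6.41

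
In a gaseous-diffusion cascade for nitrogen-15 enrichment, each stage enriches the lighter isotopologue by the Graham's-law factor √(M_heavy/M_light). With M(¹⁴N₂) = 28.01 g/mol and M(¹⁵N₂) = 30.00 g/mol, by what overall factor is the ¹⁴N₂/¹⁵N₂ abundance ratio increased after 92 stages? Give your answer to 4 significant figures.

23.51

The single-stage factor is √(M_heavy/M_light), so 92 stages give [√(30.00/28.01)]^92 = (30.00/28.01)^(92/2).
= 1.07105^46 = 23.51.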